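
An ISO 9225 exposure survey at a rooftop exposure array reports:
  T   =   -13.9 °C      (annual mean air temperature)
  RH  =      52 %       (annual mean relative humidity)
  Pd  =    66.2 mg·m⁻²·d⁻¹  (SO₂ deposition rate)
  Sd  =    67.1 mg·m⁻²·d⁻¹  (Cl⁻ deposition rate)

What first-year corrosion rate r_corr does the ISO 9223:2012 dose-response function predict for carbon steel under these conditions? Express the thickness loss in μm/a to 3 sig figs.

carbon steel: temperature factor f = +0.150·(-23.9) = -3.5850
  Pd branch = 1.77·Pd^0.52·e^(0.02·RH+f) = 1.229 μm/a
  Sd branch = 0.102·Sd^0.62·e^(0.033·RH+0.04·T) = 4.415 μm/a
  sum: 1.229 + 4.415 → r_corr = 5.644 μm/a

r_corr = 5.64 μm/a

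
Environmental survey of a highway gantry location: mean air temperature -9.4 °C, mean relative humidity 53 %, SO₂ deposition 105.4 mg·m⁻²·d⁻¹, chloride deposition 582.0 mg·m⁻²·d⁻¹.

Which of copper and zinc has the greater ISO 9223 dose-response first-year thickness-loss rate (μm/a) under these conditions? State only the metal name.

zinc

copper: temperature factor f = +0.126·(-19.4) = -2.4444
  sulphur-dioxide contribution → 0.03521 μm/a
  chloride contribution → 0.2431 μm/a
  total first-year rate 0.2783 μm/a
zinc: f(T) = +0.038·(T−10) [T≤10 °C] = -0.7372
  sulphur-dioxide contribution → 0.5486 μm/a
  chloride contribution → 0.4531 μm/a
  total first-year rate 1.002 μm/a
Ordering by μm/a: zinc (1) > copper (0.278)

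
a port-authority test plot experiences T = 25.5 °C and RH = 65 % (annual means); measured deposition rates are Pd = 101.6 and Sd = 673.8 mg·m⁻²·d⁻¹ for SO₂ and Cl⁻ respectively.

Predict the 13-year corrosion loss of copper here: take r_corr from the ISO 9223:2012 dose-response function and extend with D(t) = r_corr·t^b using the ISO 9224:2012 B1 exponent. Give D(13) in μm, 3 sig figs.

copper: f(T) = -0.080·(T−10) [T>10 °C] = -1.2400
  sulphur-dioxide contribution → 0.2361 μm/a
  chloride contribution → 2.154 μm/a
  ⇒ r_corr(copper) = 2.39 μm/a
Long-term exponent b (ISO 9224 Table 2, B1) = 0.667
  D(13) = 2.39 × 13^0.667 = 2.39 × 5.534 = 13.23 μm

D(13) = 13.2 μm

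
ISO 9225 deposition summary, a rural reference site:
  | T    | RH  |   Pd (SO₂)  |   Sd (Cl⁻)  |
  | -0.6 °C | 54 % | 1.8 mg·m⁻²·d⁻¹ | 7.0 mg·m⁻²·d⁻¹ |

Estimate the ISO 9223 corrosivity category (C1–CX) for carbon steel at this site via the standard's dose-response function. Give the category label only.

carbon steel: temperature factor f = +0.150·(-10.6) = -1.5900
  sulphur-dioxide contribution → 1.443 μm/a
  chloride contribution → 1.977 μm/a
  total first-year rate 3.42 μm/a
3.42 μm/a falls in (1.3, 25] for carbon steel → category C2

C2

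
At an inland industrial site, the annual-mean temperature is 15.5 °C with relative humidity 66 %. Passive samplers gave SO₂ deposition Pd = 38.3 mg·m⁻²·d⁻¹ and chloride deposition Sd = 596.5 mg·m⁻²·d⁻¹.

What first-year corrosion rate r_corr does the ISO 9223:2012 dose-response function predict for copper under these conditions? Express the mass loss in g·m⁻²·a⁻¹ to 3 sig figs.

copper: f(T) = -0.080·(T−10) [T>10 °C] = -0.4400
  sulphur-dioxide contribution → 0.4325 μm/a
  chloride contribution → 1.324 μm/a
  total first-year rate 1.756 μm/a
Convert to mass loss: 1.756 μm/a × 8.96 g/cm³ = 15.74 g·m⁻²·a⁻¹

r_corr = 15.7 g·m⁻²·a⁻¹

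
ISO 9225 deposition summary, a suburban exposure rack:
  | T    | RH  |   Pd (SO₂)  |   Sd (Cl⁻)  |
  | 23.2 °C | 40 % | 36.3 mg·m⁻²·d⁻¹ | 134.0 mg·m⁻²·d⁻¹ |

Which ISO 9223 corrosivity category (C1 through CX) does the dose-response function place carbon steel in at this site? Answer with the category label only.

carbon steel: f(T) = -0.054·(T−10) [T>10 °C] = -0.7128
  Pd branch = 1.77·Pd^0.52·e^(0.02·RH+f) = 12.5 μm/a
  Cl⁻ term: 0.102·134.0^0.62·exp(0.033·40+0.04·23.2) = 20.12
  sum: 12.5 + 20.12 → r_corr = 32.63 μm/a
32.6 μm/a falls in (25, 50] for carbon steel → category C3

C3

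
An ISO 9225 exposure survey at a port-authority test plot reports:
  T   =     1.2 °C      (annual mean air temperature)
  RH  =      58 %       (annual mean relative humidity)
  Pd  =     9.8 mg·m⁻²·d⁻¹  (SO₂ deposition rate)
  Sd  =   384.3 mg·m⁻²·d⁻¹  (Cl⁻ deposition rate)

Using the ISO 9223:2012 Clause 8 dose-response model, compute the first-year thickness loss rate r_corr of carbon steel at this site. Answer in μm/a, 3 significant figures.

carbon steel: T≤10 °C ⇒ hinge +0.150·(1.2−10) = -1.3200
  SO₂ term: 1.77·9.8^0.52·exp(0.02·58-1.3200) = 4.942
  Cl⁻ term: 0.102·384.3^0.62·exp(0.033·58+0.04·1.2) = 29.05
  r_corr = 4.942 + 29.05 = 33.99 μm/a

r_corr = 34.0 μm/a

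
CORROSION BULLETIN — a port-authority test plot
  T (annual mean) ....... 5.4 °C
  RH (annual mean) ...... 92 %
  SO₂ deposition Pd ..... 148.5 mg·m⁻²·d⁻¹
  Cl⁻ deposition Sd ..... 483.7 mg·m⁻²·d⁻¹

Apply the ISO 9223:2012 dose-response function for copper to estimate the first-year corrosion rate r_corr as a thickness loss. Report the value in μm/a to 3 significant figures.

r_corr = 4.43 μm/a

copper: temperature factor f = +0.126·(-4.6) = -0.5796
  sulphur-dioxide contribution → 2.481 μm/a
  chloride contribution → 1.945 μm/a
  total first-year rate 4.425 μm/a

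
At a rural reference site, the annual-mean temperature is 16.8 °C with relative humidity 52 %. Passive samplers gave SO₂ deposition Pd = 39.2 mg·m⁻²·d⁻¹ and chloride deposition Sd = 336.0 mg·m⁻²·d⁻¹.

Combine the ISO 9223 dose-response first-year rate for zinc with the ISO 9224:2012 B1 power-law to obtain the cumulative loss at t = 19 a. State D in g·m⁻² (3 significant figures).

zinc: temperature factor f = -0.071·(6.8) = -0.4828
  SO₂ term: 0.0129·39.2^0.44·exp(0.046·52-0.4828) = 0.4373
  Cl⁻ term: 0.0175·336.0^0.57·exp(0.008·52+0.085·16.8) = 3.047
  r_corr = 0.4373 + 3.047 = 3.484 μm/a
ISO 9224: D(t) = r_corr · t^b with b = 0.813 (zinc, B1)
  D(19) = 3.484 × 19^0.813 = 3.484 × 10.96 = 38.17 μm
  Mass loss = 38.17 μm × 7.14 g/cm³ = 272.6 g·m⁻²

D(19) = 273 g·m⁻²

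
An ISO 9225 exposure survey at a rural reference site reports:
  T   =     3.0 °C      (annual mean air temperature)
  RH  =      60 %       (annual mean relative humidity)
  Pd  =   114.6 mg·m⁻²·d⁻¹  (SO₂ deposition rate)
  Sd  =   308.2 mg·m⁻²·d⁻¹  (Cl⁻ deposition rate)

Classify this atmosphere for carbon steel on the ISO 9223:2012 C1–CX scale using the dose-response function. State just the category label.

carbon steel: f(T) = +0.150·(T−10) [T≤10 °C] = -1.0500
  sulphur-dioxide contribution → 24.2 μm/a
  chloride contribution → 29.09 μm/a
  total first-year rate 53.29 μm/a
Category bounds: 50…80 μm/a bracket r_corr ⇒ C4

C4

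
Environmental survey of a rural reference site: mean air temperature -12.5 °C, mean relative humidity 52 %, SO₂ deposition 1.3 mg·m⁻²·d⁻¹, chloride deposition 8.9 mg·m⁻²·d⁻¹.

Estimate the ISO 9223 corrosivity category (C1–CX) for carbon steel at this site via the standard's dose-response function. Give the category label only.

carbon steel: f(T) = +0.150·(T−10) [T≤10 °C] = -3.3750
  SO₂ term: 1.77·1.3^0.52·exp(0.02·52-3.3750) = 0.1964
  Sd branch = 0.102·Sd^0.62·e^(0.033·RH+0.04·T) = 1.335 μm/a
  r_corr = 0.1964 + 1.335 = 1.531 μm/a
Category bounds: 1.3…25 μm/a bracket r_corr ⇒ C2

C2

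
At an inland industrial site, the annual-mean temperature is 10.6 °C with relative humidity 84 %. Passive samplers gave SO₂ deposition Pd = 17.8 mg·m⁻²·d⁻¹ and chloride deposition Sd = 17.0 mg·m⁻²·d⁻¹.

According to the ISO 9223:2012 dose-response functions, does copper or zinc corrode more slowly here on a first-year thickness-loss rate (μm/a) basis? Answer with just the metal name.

copper

copper: T>10 °C ⇒ hinge -0.080·(10.6−10) = -0.0480
  SO₂ term: 0.0053·17.8^0.26·exp(0.059·84-0.0480) = 1.517
  Cl⁻ term: 0.01025·17.0^0.27·exp(0.036·84+0.049·10.6) = 0.7618
  r_corr = 1.517 + 0.7618 = 2.278 μm/a
zinc: T>10 °C ⇒ hinge -0.071·(10.6−10) = -0.0426
  SO₂ term: 0.0129·17.8^0.44·exp(0.046·84-0.0426) = 2.091
  Sd branch = 0.0175·Sd^0.57·e^(0.008·RH+0.085·T) = 0.4242 μm/a
  sum: 2.091 + 0.4242 → r_corr = 2.515 μm/a
Ordering by μm/a: zinc (2.52) > copper (2.28)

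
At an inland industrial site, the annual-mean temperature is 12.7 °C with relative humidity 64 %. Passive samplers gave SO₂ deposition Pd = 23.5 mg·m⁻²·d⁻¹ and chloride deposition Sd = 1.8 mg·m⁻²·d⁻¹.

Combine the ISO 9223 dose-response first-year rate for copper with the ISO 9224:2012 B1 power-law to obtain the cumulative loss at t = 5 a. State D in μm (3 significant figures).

D(5) = 1.89 μm

copper: f(T) = -0.080·(T−10) [T>10 °C] = -0.2160
  Pd branch = 0.0053·Pd^0.26·e^(0.059·RH+f) = 0.4235 μm/a
  Cl⁻ term: 0.01025·1.8^0.27·exp(0.036·64+0.049·12.7) = 0.2241
  sum: 0.4235 + 0.2241 → r_corr = 0.6476 μm/a
Power-law: D(5) = r_corr · 5^0.667
  D(5) = 0.6476 × 5^0.667 = 0.6476 × 2.926 = 1.895 μm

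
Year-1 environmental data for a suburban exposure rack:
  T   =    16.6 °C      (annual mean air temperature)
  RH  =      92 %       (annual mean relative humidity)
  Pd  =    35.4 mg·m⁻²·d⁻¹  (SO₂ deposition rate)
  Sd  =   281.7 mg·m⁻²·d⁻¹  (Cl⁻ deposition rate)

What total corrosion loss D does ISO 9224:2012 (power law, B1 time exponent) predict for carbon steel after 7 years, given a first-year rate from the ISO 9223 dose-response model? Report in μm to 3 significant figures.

D(7) = 515 μm

carbon steel: temperature factor f = -0.054·(6.6) = -0.3564
  SO₂ term: 1.77·35.4^0.52·exp(0.02·92-0.3564) = 49.86
  Cl⁻ term: 0.102·281.7^0.62·exp(0.033·92+0.04·16.6) = 136.3
  sum: 49.86 + 136.3 → r_corr = 186.1 μm/a
ISO 9224: D(t) = r_corr · t^b with b = 0.523 (carbon steel, B1)
  D(7) = 186.1 × 7^0.523 = 186.1 × 2.767 = 515 μm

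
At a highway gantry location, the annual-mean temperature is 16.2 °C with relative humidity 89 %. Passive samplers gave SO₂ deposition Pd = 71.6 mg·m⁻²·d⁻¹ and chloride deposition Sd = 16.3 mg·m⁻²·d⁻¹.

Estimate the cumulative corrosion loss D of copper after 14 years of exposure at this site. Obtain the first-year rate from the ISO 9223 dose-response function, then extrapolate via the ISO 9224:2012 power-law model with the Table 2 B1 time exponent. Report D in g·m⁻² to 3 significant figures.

D(14) = 159 g·m⁻²

copper: temperature factor f = -0.080·(6.2) = -0.4960
  Pd branch = 0.0053·Pd^0.26·e^(0.059·RH+f) = 1.869 μm/a
  Sd branch = 0.01025·Sd^0.27·e^(0.036·RH+0.049·T) = 1.186 μm/a
  sum: 1.869 + 1.186 → r_corr = 3.055 μm/a
Long-term exponent b (ISO 9224 Table 2, B1) = 0.667
  D(14) = 3.055 × 14^0.667 = 3.055 × 5.814 = 17.76 μm
  Mass loss = 17.76 μm × 8.96 g/cm³ = 159.2 g·m⁻²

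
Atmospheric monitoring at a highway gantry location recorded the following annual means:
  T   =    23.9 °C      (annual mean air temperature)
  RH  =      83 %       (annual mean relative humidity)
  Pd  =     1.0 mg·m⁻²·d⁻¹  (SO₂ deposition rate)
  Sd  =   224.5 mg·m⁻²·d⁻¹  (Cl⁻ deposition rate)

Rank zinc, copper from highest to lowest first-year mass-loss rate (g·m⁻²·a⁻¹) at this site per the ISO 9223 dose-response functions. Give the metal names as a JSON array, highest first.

["zinc", "copper"]

zinc: f(T) = -0.071·(T−10) [T>10 °C] = -0.9869
  SO₂ term: 0.0129·1.0^0.44·exp(0.046·83-0.9869) = 0.2188
  Sd branch = 0.0175·Sd^0.57·e^(0.008·RH+0.085·T) = 5.674 μm/a
  r_corr = 0.2188 + 5.674 = 5.893 μm/a
  mass loss = 5.893 μm/a × 7.14 g/cm³ = 42.07 g·m⁻²·a⁻¹
copper: T>10 °C ⇒ hinge -0.080·(23.9−10) = -1.1120
  SO₂ term: 0.0053·1.0^0.26·exp(0.059·83-1.1120) = 0.2334
  Sd branch = 0.01025·Sd^0.27·e^(0.036·RH+0.049·T) = 2.83 μm/a
  sum: 0.2334 + 2.83 → r_corr = 3.064 μm/a
  mass loss = 3.064 μm/a × 8.96 g/cm³ = 27.45 g·m⁻²·a⁻¹
Ordering by g·m⁻²·a⁻¹: zinc (42.1) > copper (27.5)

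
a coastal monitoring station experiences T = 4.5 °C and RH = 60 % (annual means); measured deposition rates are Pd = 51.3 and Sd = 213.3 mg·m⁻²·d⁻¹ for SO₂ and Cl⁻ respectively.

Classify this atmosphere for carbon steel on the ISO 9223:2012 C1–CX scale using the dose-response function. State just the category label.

carbon steel: temperature factor f = +0.150·(-5.5) = -0.8250
  Pd branch = 1.77·Pd^0.52·e^(0.02·RH+f) = 19.96 μm/a
  Sd branch = 0.102·Sd^0.62·e^(0.033·RH+0.04·T) = 24.58 μm/a
  r_corr = 19.96 + 24.58 = 44.54 μm/a
Category bounds: 25…50 μm/a bracket r_corr ⇒ C3

C3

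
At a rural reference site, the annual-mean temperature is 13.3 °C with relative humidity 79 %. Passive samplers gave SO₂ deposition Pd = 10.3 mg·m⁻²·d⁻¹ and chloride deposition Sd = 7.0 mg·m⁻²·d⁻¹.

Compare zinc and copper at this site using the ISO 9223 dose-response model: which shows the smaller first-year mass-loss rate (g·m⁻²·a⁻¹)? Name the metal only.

zinc: T>10 °C ⇒ hinge -0.071·(13.3−10) = -0.2343
  sulphur-dioxide contribution → 1.078 μm/a
  chloride contribution → 0.3092 μm/a
  total first-year rate 1.387 μm/a
  mass loss = 1.387 μm/a × 7.14 g/cm³ = 9.906 g·m⁻²·a⁻¹
copper: temperature factor f = -0.080·(3.3) = -0.2640
  sulphur-dioxide contribution → 0.7892 μm/a
  chloride contribution → 0.5716 μm/a
  total first-year rate 1.361 μm/a
  mass loss = 1.361 μm/a × 8.96 g/cm³ = 12.19 g·m⁻²·a⁻¹
Ordering by g·m⁻²·a⁻¹: copper (12.2) > zinc (9.91)

zinc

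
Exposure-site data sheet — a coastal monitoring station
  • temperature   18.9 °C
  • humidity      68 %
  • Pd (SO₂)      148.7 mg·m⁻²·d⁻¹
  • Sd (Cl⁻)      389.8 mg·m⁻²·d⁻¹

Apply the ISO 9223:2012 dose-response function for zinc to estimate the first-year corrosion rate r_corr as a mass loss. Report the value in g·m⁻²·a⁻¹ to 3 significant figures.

zinc: temperature factor f = -0.071·(8.9) = -0.6319
  Pd branch = 0.0129·Pd^0.44·e^(0.046·RH+f) = 1.414 μm/a
  Sd branch = 0.0175·Sd^0.57·e^(0.008·RH+0.085·T) = 4.506 μm/a
  sum: 1.414 + 4.506 → r_corr = 5.92 μm/a
Convert to mass loss: 5.92 μm/a × 7.14 g/cm³ = 42.27 g·m⁻²·a⁻¹

r_corr = 42.3 g·m⁻²·a⁻¹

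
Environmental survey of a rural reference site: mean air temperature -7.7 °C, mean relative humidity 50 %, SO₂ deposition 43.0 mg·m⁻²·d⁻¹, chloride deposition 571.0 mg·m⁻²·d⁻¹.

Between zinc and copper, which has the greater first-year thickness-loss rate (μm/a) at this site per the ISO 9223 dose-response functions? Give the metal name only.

zinc: T≤10 °C ⇒ hinge +0.038·(-7.7−10) = -0.6726
  Pd branch = 0.0129·Pd^0.44·e^(0.046·RH+f) = 0.3436 μm/a
  Sd branch = 0.0175·Sd^0.57·e^(0.008·RH+0.085·T) = 0.5056 μm/a
  r_corr = 0.3436 + 0.5056 = 0.8492 μm/a
copper: T≤10 °C ⇒ hinge +0.126·(-7.7−10) = -2.2302
  Pd branch = 0.0053·Pd^0.26·e^(0.059·RH+f) = 0.02895 μm/a
  Cl⁻ term: 0.01025·571.0^0.27·exp(0.036·50+0.049·-7.7) = 0.236
  sum: 0.02895 + 0.236 → r_corr = 0.2649 μm/a
Ordering by μm/a: zinc (0.849) > copper (0.265)

zinc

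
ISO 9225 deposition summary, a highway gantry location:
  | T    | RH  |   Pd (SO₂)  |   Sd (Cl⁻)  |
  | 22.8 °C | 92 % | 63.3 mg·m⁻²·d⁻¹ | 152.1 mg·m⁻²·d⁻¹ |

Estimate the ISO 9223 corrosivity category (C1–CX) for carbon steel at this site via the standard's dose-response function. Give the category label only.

C5

carbon steel: temperature factor f = -0.054·(12.8) = -0.6912
  sulphur-dioxide contribution → 48.26 μm/a
  chloride contribution → 119.2 μm/a
  ⇒ r_corr(carbon steel) = 167.4 μm/a
ISO 9223 Table 2 (carbon steel): 80 < 167 ≤ 200 μm/a ⇒ C5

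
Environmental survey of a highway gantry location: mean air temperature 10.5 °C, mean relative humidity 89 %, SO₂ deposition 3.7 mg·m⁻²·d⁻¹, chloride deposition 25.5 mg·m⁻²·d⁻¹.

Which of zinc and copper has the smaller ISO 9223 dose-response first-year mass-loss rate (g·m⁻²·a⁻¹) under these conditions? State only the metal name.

zinc

zinc: T>10 °C ⇒ hinge -0.071·(10.5−10) = -0.0355
  Pd branch = 0.0129·Pd^0.44·e^(0.046·RH+f) = 1.328 μm/a
  Cl⁻ term: 0.0175·25.5^0.57·exp(0.008·89+0.085·10.5) = 0.5516
  r_corr = 1.328 + 0.5516 = 1.88 μm/a
  mass loss = 1.88 μm/a × 7.14 g/cm³ = 13.42 g·m⁻²·a⁻¹
copper: temperature factor f = -0.080·(0.5) = -0.0400
  SO₂ term: 0.0053·3.7^0.26·exp(0.059·89-0.0400) = 1.365
  Sd branch = 0.01025·Sd^0.27·e^(0.036·RH+0.049·T) = 1.013 μm/a
  sum: 1.365 + 1.013 → r_corr = 2.377 μm/a
  mass loss = 2.377 μm/a × 8.96 g/cm³ = 21.3 g·m⁻²·a⁻¹
Ordering by g·m⁻²·a⁻¹: copper (21.3) > zinc (13.4)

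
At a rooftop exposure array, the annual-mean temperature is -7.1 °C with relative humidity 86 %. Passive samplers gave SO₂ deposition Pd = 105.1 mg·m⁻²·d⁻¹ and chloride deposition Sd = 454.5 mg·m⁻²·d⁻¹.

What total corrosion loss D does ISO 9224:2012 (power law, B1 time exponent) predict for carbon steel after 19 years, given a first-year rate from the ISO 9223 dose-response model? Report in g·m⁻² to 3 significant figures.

carbon steel: f(T) = +0.150·(T−10) [T≤10 °C] = -2.5650
  Pd branch = 1.77·Pd^0.52·e^(0.02·RH+f) = 8.555 μm/a
  Cl⁻ term: 0.102·454.5^0.62·exp(0.033·86+0.04·-7.1) = 58.27
  r_corr = 8.555 + 58.27 = 66.83 μm/a
Power-law: D(19) = r_corr · 19^0.523
  D(19) = 66.83 × 19^0.523 = 66.83 × 4.664 = 311.7 μm
  Mass loss = 311.7 μm × 7.85 g/cm³ = 2447 g·m⁻²

D(19) = 2.45e+03 g·m⁻²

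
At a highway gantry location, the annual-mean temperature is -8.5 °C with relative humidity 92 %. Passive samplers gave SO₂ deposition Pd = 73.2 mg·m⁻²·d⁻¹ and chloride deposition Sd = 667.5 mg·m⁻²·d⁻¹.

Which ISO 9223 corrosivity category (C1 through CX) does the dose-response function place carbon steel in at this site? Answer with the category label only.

C5

carbon steel: f(T) = +0.150·(T−10) [T≤10 °C] = -2.7750
  sulphur-dioxide contribution → 6.478 μm/a
  chloride contribution → 85.23 μm/a
  ⇒ r_corr(carbon steel) = 91.71 μm/a
91.7 μm/a falls in (80, 200] for carbon steel → category C5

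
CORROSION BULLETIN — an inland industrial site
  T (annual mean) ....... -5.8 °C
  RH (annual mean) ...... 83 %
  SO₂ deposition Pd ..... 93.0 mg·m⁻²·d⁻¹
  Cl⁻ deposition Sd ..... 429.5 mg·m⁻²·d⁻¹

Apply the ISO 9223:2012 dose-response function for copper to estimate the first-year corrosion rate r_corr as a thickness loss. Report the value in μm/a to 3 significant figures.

r_corr = 1.10 μm/a

copper: temperature factor f = +0.126·(-15.8) = -1.9908
  Pd branch = 0.0053·Pd^0.26·e^(0.059·RH+f) = 0.3149 μm/a
  Cl⁻ term: 0.01025·429.5^0.27·exp(0.036·83+0.049·-5.8) = 0.7868
  sum: 0.3149 + 0.7868 → r_corr = 1.102 μm/a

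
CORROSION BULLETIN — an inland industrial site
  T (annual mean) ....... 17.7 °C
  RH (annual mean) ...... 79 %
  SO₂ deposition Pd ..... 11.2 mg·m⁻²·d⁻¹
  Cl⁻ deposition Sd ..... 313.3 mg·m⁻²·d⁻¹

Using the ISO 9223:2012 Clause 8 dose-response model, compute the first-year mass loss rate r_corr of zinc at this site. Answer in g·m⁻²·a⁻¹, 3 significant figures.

r_corr = 33.9 g·m⁻²·a⁻¹

zinc: T>10 °C ⇒ hinge -0.071·(17.7−10) = -0.5467
  Pd branch = 0.0129·Pd^0.44·e^(0.046·RH+f) = 0.8185 μm/a
  Sd branch = 0.0175·Sd^0.57·e^(0.008·RH+0.085·T) = 3.923 μm/a
  r_corr = 0.8185 + 3.923 = 4.741 μm/a
Convert to mass loss: 4.741 μm/a × 7.14 g/cm³ = 33.85 g·m⁻²·a⁻¹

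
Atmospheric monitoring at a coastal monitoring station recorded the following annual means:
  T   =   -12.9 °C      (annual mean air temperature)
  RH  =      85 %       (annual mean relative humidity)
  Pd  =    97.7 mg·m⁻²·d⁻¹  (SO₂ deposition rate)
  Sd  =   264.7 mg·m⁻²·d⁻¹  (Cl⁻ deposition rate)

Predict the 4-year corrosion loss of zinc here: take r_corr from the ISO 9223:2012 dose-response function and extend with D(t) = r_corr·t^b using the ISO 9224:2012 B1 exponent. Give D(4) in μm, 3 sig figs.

D(4) = 7.10 μm

zinc: T≤10 °C ⇒ hinge +0.038·(-12.9−10) = -0.8702
  sulphur-dioxide contribution → 2.024 μm/a
  chloride contribution → 0.2774 μm/a
  ⇒ r_corr(zinc) = 2.302 μm/a
Long-term exponent b (ISO 9224 Table 2, B1) = 0.813
  D(4) = 2.302 × 4^0.813 = 2.302 × 3.087 = 7.105 μm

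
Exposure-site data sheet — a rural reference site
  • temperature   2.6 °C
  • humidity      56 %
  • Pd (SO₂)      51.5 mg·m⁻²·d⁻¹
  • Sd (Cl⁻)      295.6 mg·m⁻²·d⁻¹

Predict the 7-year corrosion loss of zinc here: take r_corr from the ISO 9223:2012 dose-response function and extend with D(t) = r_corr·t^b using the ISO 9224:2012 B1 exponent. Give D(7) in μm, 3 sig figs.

zinc: f(T) = +0.038·(T−10) [T≤10 °C] = -0.2812
  sulphur-dioxide contribution → 0.7251 μm/a
  chloride contribution → 0.8747 μm/a
  ⇒ r_corr(zinc) = 1.6 μm/a
Long-term exponent b (ISO 9224 Table 2, B1) = 0.813
  D(7) = 1.6 × 7^0.813 = 1.6 × 4.865 = 7.783 μm

D(7) = 7.78 μm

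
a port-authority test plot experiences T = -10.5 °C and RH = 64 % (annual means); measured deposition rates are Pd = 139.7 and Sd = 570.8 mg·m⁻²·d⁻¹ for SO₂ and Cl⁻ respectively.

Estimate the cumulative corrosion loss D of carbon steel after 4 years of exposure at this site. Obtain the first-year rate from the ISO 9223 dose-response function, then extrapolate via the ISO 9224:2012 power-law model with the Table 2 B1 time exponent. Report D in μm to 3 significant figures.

carbon steel: f(T) = +0.150·(T−10) [T≤10 °C] = -3.0750
  sulphur-dioxide contribution → 3.836 μm/a
  chloride contribution → 28.34 μm/a
  ⇒ r_corr(carbon steel) = 32.18 μm/a
Long-term exponent b (ISO 9224 Table 2, B1) = 0.523
  D(4) = 32.18 × 4^0.523 = 32.18 × 2.065 = 66.44 μm

D(4) = 66.4 μm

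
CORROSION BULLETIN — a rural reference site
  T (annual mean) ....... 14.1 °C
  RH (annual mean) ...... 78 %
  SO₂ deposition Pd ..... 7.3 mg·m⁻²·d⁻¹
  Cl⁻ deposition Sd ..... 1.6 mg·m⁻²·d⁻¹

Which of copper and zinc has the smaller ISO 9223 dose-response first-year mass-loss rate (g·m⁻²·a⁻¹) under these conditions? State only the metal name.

zinc

copper: temperature factor f = -0.080·(4.1) = -0.3280
  SO₂ term: 0.0053·7.3^0.26·exp(0.059·78-0.3280) = 0.6381
  Sd branch = 0.01025·Sd^0.27·e^(0.036·RH+0.049·T) = 0.3849 μm/a
  r_corr = 0.6381 + 0.3849 = 1.023 μm/a
  mass loss = 1.023 μm/a × 8.96 g/cm³ = 9.167 g·m⁻²·a⁻¹
zinc: temperature factor f = -0.071·(4.1) = -0.2911
  Pd branch = 0.0129·Pd^0.44·e^(0.046·RH+f) = 0.8361 μm/a
  Sd branch = 0.0175·Sd^0.57·e^(0.008·RH+0.085·T) = 0.1415 μm/a
  sum: 0.8361 + 0.1415 → r_corr = 0.9777 μm/a
  mass loss = 0.9777 μm/a × 7.14 g/cm³ = 6.981 g·m⁻²·a⁻¹
Ordering by g·m⁻²·a⁻¹: copper (9.17) > zinc (6.98)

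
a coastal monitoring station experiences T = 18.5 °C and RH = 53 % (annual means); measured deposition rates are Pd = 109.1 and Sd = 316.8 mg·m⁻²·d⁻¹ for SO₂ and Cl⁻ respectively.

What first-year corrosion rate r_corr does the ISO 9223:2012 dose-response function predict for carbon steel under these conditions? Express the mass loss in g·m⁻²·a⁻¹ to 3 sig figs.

r_corr = 633 g·m⁻²·a⁻¹

carbon steel: T>10 °C ⇒ hinge -0.054·(18.5−10) = -0.4590
  sulphur-dioxide contribution → 37.04 μm/a
  chloride contribution → 43.66 μm/a
  ⇒ r_corr(carbon steel) = 80.69 μm/a
Convert to mass loss: 80.69 μm/a × 7.85 g/cm³ = 633.5 g·m⁻²·a⁻¹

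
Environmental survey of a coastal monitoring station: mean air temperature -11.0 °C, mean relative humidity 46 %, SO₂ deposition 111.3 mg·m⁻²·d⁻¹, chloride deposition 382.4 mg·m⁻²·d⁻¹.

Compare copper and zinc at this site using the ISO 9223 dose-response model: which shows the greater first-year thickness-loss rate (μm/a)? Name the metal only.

copper: f(T) = +0.126·(T−10) [T≤10 °C] = -2.6460
  sulphur-dioxide contribution → 0.01932 μm/a
  chloride contribution → 0.156 μm/a
  total first-year rate 0.1753 μm/a
zinc: temperature factor f = +0.038·(-21.0) = -0.7980
  sulphur-dioxide contribution → 0.3832 μm/a
  chloride contribution → 0.2943 μm/a
  ⇒ r_corr(zinc) = 0.6775 μm/a
Ordering by μm/a: zinc (0.678) > copper (0.175)

zinc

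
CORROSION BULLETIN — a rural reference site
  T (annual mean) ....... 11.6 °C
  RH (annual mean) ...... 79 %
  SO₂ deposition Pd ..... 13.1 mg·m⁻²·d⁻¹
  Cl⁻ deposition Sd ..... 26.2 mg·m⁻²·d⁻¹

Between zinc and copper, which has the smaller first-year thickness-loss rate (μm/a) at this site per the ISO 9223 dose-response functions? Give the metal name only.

copper

zinc: temperature factor f = -0.071·(1.6) = -0.1136
  Pd branch = 0.0129·Pd^0.44·e^(0.046·RH+f) = 1.352 μm/a
  Cl⁻ term: 0.0175·26.2^0.57·exp(0.008·79+0.085·11.6) = 0.5678
  sum: 1.352 + 0.5678 → r_corr = 1.92 μm/a
copper: T>10 °C ⇒ hinge -0.080·(11.6−10) = -0.1280
  Pd branch = 0.0053·Pd^0.26·e^(0.059·RH+f) = 0.9625 μm/a
  Cl⁻ term: 0.01025·26.2^0.27·exp(0.036·79+0.049·11.6) = 0.751
  r_corr = 0.9625 + 0.751 = 1.714 μm/a
Ordering by μm/a: zinc (1.92) > copper (1.71)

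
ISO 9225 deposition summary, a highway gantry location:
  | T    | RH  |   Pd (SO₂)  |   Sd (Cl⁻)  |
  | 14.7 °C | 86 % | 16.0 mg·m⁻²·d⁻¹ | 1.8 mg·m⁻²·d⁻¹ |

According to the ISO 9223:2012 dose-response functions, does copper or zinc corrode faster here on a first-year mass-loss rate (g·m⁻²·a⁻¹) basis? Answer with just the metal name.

copper: T>10 °C ⇒ hinge -0.080·(14.7−10) = -0.3760
  Pd branch = 0.0053·Pd^0.26·e^(0.059·RH+f) = 1.196 μm/a
  Sd branch = 0.01025·Sd^0.27·e^(0.036·RH+0.049·T) = 0.5458 μm/a
  r_corr = 1.196 + 0.5458 = 1.742 μm/a
  mass loss = 1.742 μm/a × 8.96 g/cm³ = 15.6 g·m⁻²·a⁻¹
zinc: T>10 °C ⇒ hinge -0.071·(14.7−10) = -0.3337
  SO₂ term: 0.0129·16.0^0.44·exp(0.046·86-0.3337) = 1.635
  Sd branch = 0.0175·Sd^0.57·e^(0.008·RH+0.085·T) = 0.1698 μm/a
  sum: 1.635 + 0.1698 → r_corr = 1.805 μm/a
  mass loss = 1.805 μm/a × 7.14 g/cm³ = 12.89 g·m⁻²·a⁻¹
Ordering by g·m⁻²·a⁻¹: copper (15.6) > zinc (12.9)

copper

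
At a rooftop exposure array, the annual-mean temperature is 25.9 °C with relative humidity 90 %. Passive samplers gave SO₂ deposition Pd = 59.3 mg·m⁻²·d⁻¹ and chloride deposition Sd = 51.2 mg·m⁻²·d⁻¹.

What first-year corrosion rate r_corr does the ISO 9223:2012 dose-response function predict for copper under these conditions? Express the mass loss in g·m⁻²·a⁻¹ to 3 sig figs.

r_corr = 31.9 g·m⁻²·a⁻¹

copper: f(T) = -0.080·(T−10) [T>10 °C] = -1.2720
  Pd branch = 0.0053·Pd^0.26·e^(0.059·RH+f) = 0.8689 μm/a
  Sd branch = 0.01025·Sd^0.27·e^(0.036·RH+0.049·T) = 2.695 μm/a
  sum: 0.8689 + 2.695 → r_corr = 3.564 μm/a
Convert to mass loss: 3.564 μm/a × 8.96 g/cm³ = 31.93 g·m⁻²·a⁻¹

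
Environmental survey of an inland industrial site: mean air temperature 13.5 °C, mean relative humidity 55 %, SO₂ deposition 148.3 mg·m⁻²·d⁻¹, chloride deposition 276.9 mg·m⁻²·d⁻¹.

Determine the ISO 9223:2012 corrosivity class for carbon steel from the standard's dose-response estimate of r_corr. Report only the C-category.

carbon steel: T>10 °C ⇒ hinge -0.054·(13.5−10) = -0.1890
  sulphur-dioxide contribution → 59.24 μm/a
  chloride contribution → 35.12 μm/a
  total first-year rate 94.36 μm/a
Category bounds: 80…200 μm/a bracket r_corr ⇒ C5

C5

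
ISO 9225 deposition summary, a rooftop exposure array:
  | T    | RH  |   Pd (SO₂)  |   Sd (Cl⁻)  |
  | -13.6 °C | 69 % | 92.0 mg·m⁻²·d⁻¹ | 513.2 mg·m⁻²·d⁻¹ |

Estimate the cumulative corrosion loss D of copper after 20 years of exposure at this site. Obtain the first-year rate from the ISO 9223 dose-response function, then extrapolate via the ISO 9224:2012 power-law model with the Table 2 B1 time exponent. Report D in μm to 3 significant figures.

D(20) = 2.89 μm

copper: f(T) = +0.126·(T−10) [T≤10 °C] = -2.9736
  SO₂ term: 0.0053·92.0^0.26·exp(0.059·69-2.9736) = 0.05146
  Cl⁻ term: 0.01025·513.2^0.27·exp(0.036·69+0.049·-13.6) = 0.3403
  r_corr = 0.05146 + 0.3403 = 0.3918 μm/a
Power-law: D(20) = r_corr · 20^0.667
  D(20) = 0.3918 × 20^0.667 = 0.3918 × 7.375 = 2.889 μm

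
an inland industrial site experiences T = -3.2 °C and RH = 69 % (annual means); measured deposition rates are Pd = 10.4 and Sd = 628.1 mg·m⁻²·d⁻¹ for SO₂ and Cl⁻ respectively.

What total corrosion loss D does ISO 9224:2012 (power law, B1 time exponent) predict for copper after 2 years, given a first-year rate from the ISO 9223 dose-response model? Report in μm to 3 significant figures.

copper: T≤10 °C ⇒ hinge +0.126·(-3.2−10) = -1.6632
  Pd branch = 0.0053·Pd^0.26·e^(0.059·RH+f) = 0.1082 μm/a
  Sd branch = 0.01025·Sd^0.27·e^(0.036·RH+0.049·T) = 0.5982 μm/a
  sum: 0.1082 + 0.5982 → r_corr = 0.7065 μm/a
Long-term exponent b (ISO 9224 Table 2, B1) = 0.667
  D(2) = 0.7065 × 2^0.667 = 0.7065 × 1.588 = 1.122 μm

D(2) = 1.12 μm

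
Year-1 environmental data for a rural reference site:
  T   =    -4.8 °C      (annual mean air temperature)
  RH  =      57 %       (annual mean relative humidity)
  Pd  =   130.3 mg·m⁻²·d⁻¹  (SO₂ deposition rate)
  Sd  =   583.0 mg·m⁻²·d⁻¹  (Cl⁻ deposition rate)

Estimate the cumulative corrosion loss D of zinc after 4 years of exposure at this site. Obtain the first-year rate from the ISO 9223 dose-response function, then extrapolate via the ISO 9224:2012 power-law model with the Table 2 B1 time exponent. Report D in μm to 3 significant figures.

D(4) = 4.80 μm

zinc: T≤10 °C ⇒ hinge +0.038·(-4.8−10) = -0.5624
  sulphur-dioxide contribution → 0.8623 μm/a
  chloride contribution → 0.6923 μm/a
  ⇒ r_corr(zinc) = 1.555 μm/a
ISO 9224: D(t) = r_corr · t^b with b = 0.813 (zinc, B1)
  D(4) = 1.555 × 4^0.813 = 1.555 × 3.087 = 4.798 μm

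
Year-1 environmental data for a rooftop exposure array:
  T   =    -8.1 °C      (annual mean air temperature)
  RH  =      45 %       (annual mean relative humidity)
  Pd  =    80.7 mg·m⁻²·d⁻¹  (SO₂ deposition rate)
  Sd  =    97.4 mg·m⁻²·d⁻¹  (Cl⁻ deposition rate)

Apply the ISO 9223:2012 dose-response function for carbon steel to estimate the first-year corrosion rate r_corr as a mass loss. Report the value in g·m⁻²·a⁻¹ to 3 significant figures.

r_corr = 65.9 g·m⁻²·a⁻¹

carbon steel: f(T) = +0.150·(T−10) [T≤10 °C] = -2.7150
  SO₂ term: 1.77·80.7^0.52·exp(0.02·45-2.7150) = 2.827
  Sd branch = 0.102·Sd^0.62·e^(0.033·RH+0.04·T) = 5.568 μm/a
  sum: 2.827 + 5.568 → r_corr = 8.395 μm/a
Convert to mass loss: 8.395 μm/a × 7.85 g/cm³ = 65.9 g·m⁻²·a⁻¹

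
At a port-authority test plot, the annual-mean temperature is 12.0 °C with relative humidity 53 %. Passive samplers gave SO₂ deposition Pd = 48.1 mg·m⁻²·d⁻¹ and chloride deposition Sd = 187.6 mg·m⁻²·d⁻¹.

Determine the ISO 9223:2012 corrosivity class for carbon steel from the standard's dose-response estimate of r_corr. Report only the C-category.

C4

carbon steel: f(T) = -0.054·(T−10) [T>10 °C] = -0.1080
  sulphur-dioxide contribution → 34.37 μm/a
  chloride contribution → 24.32 μm/a
  total first-year rate 58.69 μm/a
58.7 μm/a falls in (50, 80] for carbon steel → category C4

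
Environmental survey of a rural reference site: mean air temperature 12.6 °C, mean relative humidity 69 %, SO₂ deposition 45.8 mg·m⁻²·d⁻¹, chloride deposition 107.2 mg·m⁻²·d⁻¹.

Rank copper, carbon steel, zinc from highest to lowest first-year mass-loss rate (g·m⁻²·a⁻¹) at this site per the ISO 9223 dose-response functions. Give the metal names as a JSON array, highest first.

copper: temperature factor f = -0.080·(2.6) = -0.2080
  sulphur-dioxide contribution → 0.682 μm/a
  chloride contribution → 0.805 μm/a
  total first-year rate 1.487 μm/a
  mass loss = 1.487 μm/a × 8.96 g/cm³ = 13.32 g·m⁻²·a⁻¹
carbon steel: temperature factor f = -0.054·(2.6) = -0.1404
  sulphur-dioxide contribution → 44.67 μm/a
  chloride contribution → 29.86 μm/a
  ⇒ r_corr(carbon steel) = 74.53 μm/a
  mass loss = 74.53 μm/a × 7.85 g/cm³ = 585 g·m⁻²·a⁻¹
zinc: f(T) = -0.071·(T−10) [T>10 °C] = -0.1846
  sulphur-dioxide contribution → 1.379 μm/a
  chloride contribution → 1.274 μm/a
  total first-year rate 2.653 μm/a
  mass loss = 2.653 μm/a × 7.14 g/cm³ = 18.94 g·m⁻²·a⁻¹
Ordering by g·m⁻²·a⁻¹: carbon steel (585) > zinc (18.9) > copper (13.3)

["carbon steel", "zinc", "copper"]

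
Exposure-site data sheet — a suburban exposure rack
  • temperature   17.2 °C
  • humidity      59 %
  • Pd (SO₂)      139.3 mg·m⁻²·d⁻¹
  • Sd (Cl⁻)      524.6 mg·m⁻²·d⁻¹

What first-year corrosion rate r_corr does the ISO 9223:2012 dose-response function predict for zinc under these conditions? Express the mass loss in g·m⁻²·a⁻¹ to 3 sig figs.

zinc: T>10 °C ⇒ hinge -0.071·(17.2−10) = -0.5112
  sulphur-dioxide contribution → 1.025 μm/a
  chloride contribution → 4.298 μm/a
  ⇒ r_corr(zinc) = 5.323 μm/a
Convert to mass loss: 5.323 μm/a × 7.14 g/cm³ = 38 g·m⁻²·a⁻¹

r_corr = 38.0 g·m⁻²·a⁻¹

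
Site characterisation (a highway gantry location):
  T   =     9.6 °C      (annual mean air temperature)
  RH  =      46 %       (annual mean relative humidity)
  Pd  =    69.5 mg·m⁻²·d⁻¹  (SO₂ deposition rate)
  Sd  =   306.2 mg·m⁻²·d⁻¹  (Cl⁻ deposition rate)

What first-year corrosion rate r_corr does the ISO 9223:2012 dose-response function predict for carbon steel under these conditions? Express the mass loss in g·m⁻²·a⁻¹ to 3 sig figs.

r_corr = 485 g·m⁻²·a⁻¹

carbon steel: T≤10 °C ⇒ hinge +0.150·(9.6−10) = -0.0600
  SO₂ term: 1.77·69.5^0.52·exp(0.02·46-0.0600) = 37.96
  Sd branch = 0.102·Sd^0.62·e^(0.033·RH+0.04·T) = 23.77 μm/a
  r_corr = 37.96 + 23.77 = 61.72 μm/a
Convert to mass loss: 61.72 μm/a × 7.85 g/cm³ = 484.5 g·m⁻²·a⁻¹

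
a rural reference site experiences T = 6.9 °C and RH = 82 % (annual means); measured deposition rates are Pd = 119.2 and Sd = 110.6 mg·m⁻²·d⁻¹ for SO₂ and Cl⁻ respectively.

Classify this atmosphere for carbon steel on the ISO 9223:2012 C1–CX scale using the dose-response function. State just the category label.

carbon steel: f(T) = +0.150·(T−10) [T≤10 °C] = -0.4650
  SO₂ term: 1.77·119.2^0.52·exp(0.02·82-0.4650) = 68.85
  Sd branch = 0.102·Sd^0.62·e^(0.033·RH+0.04·T) = 37.22 μm/a
  r_corr = 68.85 + 37.22 = 106.1 μm/a
Category bounds: 80…200 μm/a bracket r_corr ⇒ C5

C5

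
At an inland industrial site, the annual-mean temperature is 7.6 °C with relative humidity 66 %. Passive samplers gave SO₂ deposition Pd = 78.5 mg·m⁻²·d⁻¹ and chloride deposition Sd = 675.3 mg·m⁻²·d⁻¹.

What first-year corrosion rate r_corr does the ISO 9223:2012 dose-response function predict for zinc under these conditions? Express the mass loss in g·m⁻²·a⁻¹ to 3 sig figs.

r_corr = 28.5 g·m⁻²·a⁻¹

zinc: f(T) = +0.038·(T−10) [T≤10 °C] = -0.0912
  SO₂ term: 0.0129·78.5^0.44·exp(0.046·66-0.0912) = 1.672
  Sd branch = 0.0175·Sd^0.57·e^(0.008·RH+0.085·T) = 2.321 μm/a
  r_corr = 1.672 + 2.321 = 3.993 μm/a
Convert to mass loss: 3.993 μm/a × 7.14 g/cm³ = 28.51 g·m⁻²·a⁻¹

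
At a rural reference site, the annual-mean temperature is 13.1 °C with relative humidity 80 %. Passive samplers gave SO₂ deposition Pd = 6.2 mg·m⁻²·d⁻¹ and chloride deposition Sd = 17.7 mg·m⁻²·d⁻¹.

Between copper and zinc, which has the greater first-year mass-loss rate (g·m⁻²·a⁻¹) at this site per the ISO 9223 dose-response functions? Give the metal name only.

copper

copper: f(T) = -0.080·(T−10) [T>10 °C] = -0.2480
  sulphur-dioxide contribution → 0.7455 μm/a
  chloride contribution → 0.7537 μm/a
  ⇒ r_corr(copper) = 1.499 μm/a
  mass loss = 1.499 μm/a × 8.96 g/cm³ = 13.43 g·m⁻²·a⁻¹
zinc: f(T) = -0.071·(T−10) [T>10 °C] = -0.2201
  sulphur-dioxide contribution → 0.9159 μm/a
  chloride contribution → 0.5199 μm/a
  total first-year rate 1.436 μm/a
  mass loss = 1.436 μm/a × 7.14 g/cm³ = 10.25 g·m⁻²·a⁻¹
Ordering by g·m⁻²·a⁻¹: copper (13.4) > zinc (10.3)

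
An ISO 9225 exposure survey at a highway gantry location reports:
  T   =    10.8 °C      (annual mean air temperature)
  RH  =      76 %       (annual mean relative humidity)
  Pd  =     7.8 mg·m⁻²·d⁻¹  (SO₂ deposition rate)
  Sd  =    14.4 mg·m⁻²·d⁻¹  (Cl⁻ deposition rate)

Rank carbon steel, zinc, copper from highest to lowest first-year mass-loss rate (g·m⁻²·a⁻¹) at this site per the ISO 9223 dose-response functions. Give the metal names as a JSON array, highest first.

carbon steel: temperature factor f = -0.054·(0.8) = -0.0432
  SO₂ term: 1.77·7.8^0.52·exp(0.02·76-0.0432) = 22.55
  Cl⁻ term: 0.102·14.4^0.62·exp(0.033·76+0.04·10.8) = 10.08
  r_corr = 22.55 + 10.08 = 32.64 μm/a
  mass loss = 32.64 μm/a × 7.85 g/cm³ = 256.2 g·m⁻²·a⁻¹
zinc: T>10 °C ⇒ hinge -0.071·(10.8−10) = -0.0568
  SO₂ term: 0.0129·7.8^0.44·exp(0.046·76-0.0568) = 0.9925
  Cl⁻ term: 0.0175·14.4^0.57·exp(0.008·76+0.085·10.8) = 0.3682
  r_corr = 0.9925 + 0.3682 = 1.361 μm/a
  mass loss = 1.361 μm/a × 7.14 g/cm³ = 9.715 g·m⁻²·a⁻¹
copper: T>10 °C ⇒ hinge -0.080·(10.8−10) = -0.0640
  Pd branch = 0.0053·Pd^0.26·e^(0.059·RH+f) = 0.7513 μm/a
  Cl⁻ term: 0.01025·14.4^0.27·exp(0.036·76+0.049·10.8) = 0.5515
  r_corr = 0.7513 + 0.5515 = 1.303 μm/a
  mass loss = 1.303 μm/a × 8.96 g/cm³ = 11.67 g·m⁻²·a⁻¹
Ordering by g·m⁻²·a⁻¹: carbon steel (256) > copper (11.7) > zinc (9.72)

["carbon steel", "copper", "zinc"]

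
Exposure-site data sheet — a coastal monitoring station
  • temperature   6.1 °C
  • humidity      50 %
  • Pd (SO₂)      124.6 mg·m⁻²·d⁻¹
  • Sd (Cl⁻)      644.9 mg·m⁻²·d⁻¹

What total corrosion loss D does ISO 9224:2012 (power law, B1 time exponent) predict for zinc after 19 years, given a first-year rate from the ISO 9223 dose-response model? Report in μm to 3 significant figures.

D(19) = 29.3 μm

zinc: f(T) = +0.038·(T−10) [T≤10 °C] = -0.1482
  SO₂ term: 0.0129·124.6^0.44·exp(0.046·50-0.1482) = 0.9271
  Sd branch = 0.0175·Sd^0.57·e^(0.008·RH+0.085·T) = 1.751 μm/a
  r_corr = 0.9271 + 1.751 = 2.678 μm/a
ISO 9224: D(t) = r_corr · t^b with b = 0.813 (zinc, B1)
  D(19) = 2.678 × 19^0.813 = 2.678 × 10.96 = 29.34 μm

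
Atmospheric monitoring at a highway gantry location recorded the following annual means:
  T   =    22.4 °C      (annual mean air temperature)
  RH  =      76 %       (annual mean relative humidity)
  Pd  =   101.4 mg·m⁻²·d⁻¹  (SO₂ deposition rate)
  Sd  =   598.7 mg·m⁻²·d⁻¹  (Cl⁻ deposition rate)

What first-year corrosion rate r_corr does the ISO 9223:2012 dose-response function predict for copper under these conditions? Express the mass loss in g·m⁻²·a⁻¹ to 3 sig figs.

r_corr = 29.1 g·m⁻²·a⁻¹

copper: T>10 °C ⇒ hinge -0.080·(22.4−10) = -0.9920
  sulphur-dioxide contribution → 0.5786 μm/a
  chloride contribution → 2.664 μm/a
  ⇒ r_corr(copper) = 3.242 μm/a
Convert to mass loss: 3.242 μm/a × 8.96 g/cm³ = 29.05 g·m⁻²·a⁻¹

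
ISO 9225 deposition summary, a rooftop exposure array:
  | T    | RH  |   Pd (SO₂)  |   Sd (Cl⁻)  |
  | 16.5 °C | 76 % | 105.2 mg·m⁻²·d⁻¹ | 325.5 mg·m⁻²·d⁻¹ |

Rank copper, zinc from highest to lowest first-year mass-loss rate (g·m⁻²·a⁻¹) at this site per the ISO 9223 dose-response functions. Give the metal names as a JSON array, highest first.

["zinc", "copper"]

copper: f(T) = -0.080·(T−10) [T>10 °C] = -0.5200
  Pd branch = 0.0053·Pd^0.26·e^(0.059·RH+f) = 0.9366 μm/a
  Cl⁻ term: 0.01025·325.5^0.27·exp(0.036·76+0.049·16.5) = 1.692
  r_corr = 0.9366 + 1.692 = 2.629 μm/a
  mass loss = 2.629 μm/a × 8.96 g/cm³ = 23.55 g·m⁻²·a⁻¹
zinc: T>10 °C ⇒ hinge -0.071·(16.5−10) = -0.4615
  Pd branch = 0.0129·Pd^0.44·e^(0.046·RH+f) = 2.08 μm/a
  Sd branch = 0.0175·Sd^0.57·e^(0.008·RH+0.085·T) = 3.535 μm/a
  r_corr = 2.08 + 3.535 = 5.615 μm/a
  mass loss = 5.615 μm/a × 7.14 g/cm³ = 40.09 g·m⁻²·a⁻¹
Ordering by g·m⁻²·a⁻¹: zinc (40.1) > copper (23.6)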